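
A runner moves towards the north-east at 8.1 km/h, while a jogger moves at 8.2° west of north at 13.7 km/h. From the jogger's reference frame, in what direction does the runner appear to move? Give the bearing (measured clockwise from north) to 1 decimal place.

Taking east as x and north as y: runner velocity = (5.728, 5.728) km/h; jogger velocity = (-1.954, 13.560) km/h.
Velocity of runner relative to jogger = (5.728, 5.728) − (-1.954, 13.560) = (7.682, -7.832) km/h.
Bearing = atan2(7.68, -7.83) = 135.56° clockwise from north.

135.6°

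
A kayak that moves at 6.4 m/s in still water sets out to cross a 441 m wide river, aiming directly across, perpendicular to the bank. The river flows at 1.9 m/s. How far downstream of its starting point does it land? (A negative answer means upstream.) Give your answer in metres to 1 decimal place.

Perpendicular speed = 6.400 m/s; crossing time = 441 / 6.400 = 68.906 s.
Net downstream speed = 1.900 m/s.
Drift = 1.900 × 68.906 = 130.922 m (downstream).

130.9 m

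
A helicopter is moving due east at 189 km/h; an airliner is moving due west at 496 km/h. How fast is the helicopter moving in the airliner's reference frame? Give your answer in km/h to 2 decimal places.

Taking east as x and north as y: helicopter velocity = (189.000, 0.000) km/h; airliner velocity = (-496.000, 0.000) km/h.
Velocity of helicopter relative to airliner = (189.000, 0.000) − (-496.000, 0.000) = (685.000, 0.000) km/h.
Magnitude = |(685.000, 0.000)| = 685.000 km/h.

685.00 km/h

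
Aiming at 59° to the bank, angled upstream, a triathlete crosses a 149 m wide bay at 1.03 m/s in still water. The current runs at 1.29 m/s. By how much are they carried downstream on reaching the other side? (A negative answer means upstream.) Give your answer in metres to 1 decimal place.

Perpendicular speed = 0.883 m/s; crossing time = 149 / 0.883 = 168.765 s.
Net downstream speed = 0.760 m/s.
Drift = 0.760 × 168.765 = 128.179 m (downstream).

128.2 m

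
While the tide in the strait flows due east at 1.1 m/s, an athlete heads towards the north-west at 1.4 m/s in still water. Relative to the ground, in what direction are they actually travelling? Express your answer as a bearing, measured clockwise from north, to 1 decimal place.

Taking east as x and north as y: velocity relative to the water = (-0.990, 0.990) m/s; the water relative to ground = (1.100, 0.000) m/s.
Velocity relative to ground = (-0.990, 0.990) + (1.100, 0.000) = (0.110, 0.990) m/s.
Bearing = atan2(0.11, 0.99) = 6.34° clockwise from north.

006.3°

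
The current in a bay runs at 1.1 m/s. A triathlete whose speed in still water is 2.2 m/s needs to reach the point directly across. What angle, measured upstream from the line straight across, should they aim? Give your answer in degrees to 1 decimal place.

To cancel the current, the upstream component of the triathlete's velocity must equal the flow: 2.2 sin θ = 1.1.
sin θ = 1.1 / 2.2 = 0.5000.
θ = arcsin(0.5000) = 30.000°.

30.0°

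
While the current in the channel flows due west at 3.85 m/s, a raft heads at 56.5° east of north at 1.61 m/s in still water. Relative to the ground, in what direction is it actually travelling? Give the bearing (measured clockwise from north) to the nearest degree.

290°

Taking east as x and north as y: velocity relative to the water = (1.343, 0.889) m/s; the water relative to ground = (-3.850, 0.000) m/s.
Velocity relative to ground = (1.343, 0.889) + (-3.850, 0.000) = (-2.507, 0.889) m/s.
Bearing = atan2(-2.51, 0.89) = 289.51° clockwise from north.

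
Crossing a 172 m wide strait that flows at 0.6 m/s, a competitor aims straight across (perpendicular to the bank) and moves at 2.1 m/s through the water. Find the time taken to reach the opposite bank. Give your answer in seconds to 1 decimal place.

The component of the competitor's velocity perpendicular to the bank is 2.1 m/s.
Only the cross-stream component determines the crossing time; the current contributes nothing perpendicular to the bank.
Time = 172 / 2.100 = 81.905 s.

81.9 s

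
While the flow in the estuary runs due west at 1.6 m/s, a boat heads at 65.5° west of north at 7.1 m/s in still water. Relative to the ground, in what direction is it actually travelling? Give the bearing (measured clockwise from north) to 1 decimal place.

Taking east as x and north as y: velocity relative to the water = (-6.461, 2.944) m/s; the water relative to ground = (-1.600, 0.000) m/s.
Velocity relative to ground = (-6.461, 2.944) + (-1.600, 0.000) = (-8.061, 2.944) m/s.
Bearing = atan2(-8.06, 2.94) = 290.07° clockwise from north.

290.1°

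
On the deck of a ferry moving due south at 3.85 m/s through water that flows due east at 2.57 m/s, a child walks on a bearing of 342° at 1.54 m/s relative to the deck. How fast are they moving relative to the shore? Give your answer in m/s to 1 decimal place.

In east/north components (m/s): child relative to ferry = (-0.476, 1.465); ferry relative to water = (0.000, -3.850); water relative to ground = (2.570, 0.000).
Sum = (2.094, -2.385) m/s.
Speed = |(2.094, -2.385)| = 3.174 m/s.

3.2 m/s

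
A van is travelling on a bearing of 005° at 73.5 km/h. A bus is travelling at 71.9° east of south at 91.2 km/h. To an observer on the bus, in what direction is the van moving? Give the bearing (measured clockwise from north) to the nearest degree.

322°

Taking east as x and north as y: van velocity = (6.406, 73.220) km/h; bus velocity = (86.687, -28.334) km/h.
Velocity of van relative to bus = (6.406, 73.220) − (86.687, -28.334) = (-80.281, 101.554) km/h.
Bearing = atan2(-80.28, 101.55) = 321.67° clockwise from north.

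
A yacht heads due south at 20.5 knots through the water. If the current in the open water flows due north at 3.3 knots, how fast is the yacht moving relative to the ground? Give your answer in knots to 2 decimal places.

17.20 knots

Taking east as x and north as y: velocity relative to the water = (0.000, -20.500) knots; the water relative to ground = (0.000, 3.300) knots.
Velocity relative to ground = (0.000, -20.500) + (0.000, 3.300) = (0.000, -17.200) knots.
Speed = |(0.000, -17.200)| = 17.200 knots.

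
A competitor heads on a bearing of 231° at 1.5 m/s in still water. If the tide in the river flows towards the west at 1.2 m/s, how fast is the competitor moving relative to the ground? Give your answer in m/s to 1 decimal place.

2.5 m/s

Taking east as x and north as y: velocity relative to the water = (-1.166, -0.944) m/s; the water relative to ground = (-1.200, 0.000) m/s.
Velocity relative to ground = (-1.166, -0.944) + (-1.200, 0.000) = (-2.366, -0.944) m/s.
Speed = |(-2.366, -0.944)| = 2.547 m/s.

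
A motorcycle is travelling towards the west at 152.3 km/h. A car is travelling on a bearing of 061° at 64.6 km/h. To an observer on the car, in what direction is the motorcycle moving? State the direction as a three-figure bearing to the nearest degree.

Taking east as x and north as y: motorcycle velocity = (-152.300, 0.000) km/h; car velocity = (56.500, 31.319) km/h.
Velocity of motorcycle relative to car = (-152.300, 0.000) − (56.500, 31.319) = (-208.800, -31.319) km/h.
Bearing = atan2(-208.80, -31.32) = 261.47° clockwise from north.

261°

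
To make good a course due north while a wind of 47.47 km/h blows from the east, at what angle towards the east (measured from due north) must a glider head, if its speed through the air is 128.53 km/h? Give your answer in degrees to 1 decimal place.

The wind pushes perpendicular to the desired track; the heading must have a component into the wind equal to 47.47 km/h: 128.53 sin θ = 47.47.
sin θ = 0.3693, so θ = 21.674°.

21.7°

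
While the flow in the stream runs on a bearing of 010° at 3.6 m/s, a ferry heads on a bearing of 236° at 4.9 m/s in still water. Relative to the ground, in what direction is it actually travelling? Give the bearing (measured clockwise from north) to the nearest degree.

283°

Taking east as x and north as y: velocity relative to the water = (-4.062, -2.740) m/s; the water relative to ground = (0.625, 3.545) m/s.
Velocity relative to ground = (-4.062, -2.740) + (0.625, 3.545) = (-3.437, 0.805) m/s.
Bearing = atan2(-3.44, 0.81) = 283.19° clockwise from north.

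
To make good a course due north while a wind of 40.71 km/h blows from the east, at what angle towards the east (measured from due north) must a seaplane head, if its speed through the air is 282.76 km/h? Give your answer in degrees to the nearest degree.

The wind pushes perpendicular to the desired track; the heading must have a component into the wind equal to 40.71 km/h: 282.76 sin θ = 40.71.
sin θ = 0.1440, so θ = 8.278°.

8°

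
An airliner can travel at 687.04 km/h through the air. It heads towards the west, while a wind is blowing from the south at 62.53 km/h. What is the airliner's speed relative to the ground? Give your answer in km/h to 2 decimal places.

Taking east as x and north as y: velocity relative to the air = (-687.040, 0.000) km/h; the air relative to ground = (0.000, 62.530) km/h.
Velocity relative to ground = (-687.040, 0.000) + (0.000, 62.530) = (-687.040, 62.530) km/h.
Speed = |(-687.040, 62.530)| = 689.880 km/h.

689.88 km/h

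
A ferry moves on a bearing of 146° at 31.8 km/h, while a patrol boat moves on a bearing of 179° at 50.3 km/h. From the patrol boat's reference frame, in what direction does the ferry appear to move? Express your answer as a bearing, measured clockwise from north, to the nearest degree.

035°

Taking east as x and north as y: ferry velocity = (17.782, -26.363) km/h; patrol boat velocity = (0.878, -50.292) km/h.
Velocity of ferry relative to patrol boat = (17.782, -26.363) − (0.878, -50.292) = (16.904, 23.929) km/h.
Bearing = atan2(16.90, 23.93) = 35.24° clockwise from north.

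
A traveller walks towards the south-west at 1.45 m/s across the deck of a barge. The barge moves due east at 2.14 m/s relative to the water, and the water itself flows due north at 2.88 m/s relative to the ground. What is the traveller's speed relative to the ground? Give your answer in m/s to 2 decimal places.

In east/north components (m/s): traveller relative to barge = (-1.025, -1.025); barge relative to water = (2.140, 0.000); water relative to ground = (0.000, 2.880).
Sum = (1.115, 1.855) m/s.
Speed = |(1.115, 1.855)| = 2.164 m/s.

2.16 m/s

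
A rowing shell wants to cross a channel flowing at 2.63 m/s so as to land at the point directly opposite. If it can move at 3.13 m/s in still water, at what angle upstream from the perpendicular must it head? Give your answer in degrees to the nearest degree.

To cancel the current, the upstream component of the rowing shell's velocity must equal the flow: 3.13 sin θ = 2.63.
sin θ = 2.63 / 3.13 = 0.8403.
θ = arcsin(0.8403) = 57.167°.

57°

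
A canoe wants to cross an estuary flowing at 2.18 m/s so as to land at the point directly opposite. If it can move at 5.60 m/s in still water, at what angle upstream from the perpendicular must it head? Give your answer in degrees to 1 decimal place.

To cancel the current, the upstream component of the canoe's velocity must equal the flow: 5.60 sin θ = 2.18.
sin θ = 2.18 / 5.60 = 0.3893.
θ = arcsin(0.3893) = 22.910°.

22.9°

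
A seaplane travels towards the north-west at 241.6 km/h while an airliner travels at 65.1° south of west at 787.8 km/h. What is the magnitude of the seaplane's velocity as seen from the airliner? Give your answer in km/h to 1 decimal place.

899.9 km/h

Taking east as x and north as y: seaplane velocity = (-170.837, 170.837) km/h; airliner velocity = (-331.692, -714.569) km/h.
Velocity of seaplane relative to airliner = (-170.837, 170.837) − (-331.692, -714.569) = (160.855, 885.406) km/h.
Magnitude = |(160.855, 885.406)| = 899.899 km/h.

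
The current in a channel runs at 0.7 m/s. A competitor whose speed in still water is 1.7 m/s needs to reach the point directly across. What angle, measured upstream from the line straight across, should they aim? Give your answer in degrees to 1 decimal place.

24.3°

To cancel the current, the upstream component of the competitor's velocity must equal the flow: 1.7 sin θ = 0.7.
sin θ = 0.7 / 1.7 = 0.4118.
θ = arcsin(0.4118) = 24.316°.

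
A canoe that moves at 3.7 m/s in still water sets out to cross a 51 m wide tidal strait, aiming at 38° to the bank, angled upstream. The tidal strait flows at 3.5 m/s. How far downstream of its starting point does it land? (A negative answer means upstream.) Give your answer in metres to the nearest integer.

13 m

Perpendicular speed = 2.278 m/s; crossing time = 51 / 2.278 = 22.389 s.
Net downstream speed = 0.584 m/s.
Drift = 0.584 × 22.389 = 13.083 m (downstream).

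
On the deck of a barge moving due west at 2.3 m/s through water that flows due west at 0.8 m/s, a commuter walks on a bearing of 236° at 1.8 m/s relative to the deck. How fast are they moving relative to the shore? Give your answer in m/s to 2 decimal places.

In east/north components (m/s): commuter relative to barge = (-1.492, -1.007); barge relative to water = (-2.300, 0.000); water relative to ground = (-0.800, 0.000).
Sum = (-4.592, -1.007) m/s.
Speed = |(-4.592, -1.007)| = 4.701 m/s.

4.70 m/s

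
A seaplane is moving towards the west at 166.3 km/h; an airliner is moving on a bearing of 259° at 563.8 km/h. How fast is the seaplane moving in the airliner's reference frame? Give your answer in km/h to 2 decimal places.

Taking east as x and north as y: seaplane velocity = (-166.300, 0.000) km/h; airliner velocity = (-553.441, -107.578) km/h.
Velocity of seaplane relative to airliner = (-166.300, 0.000) − (-553.441, -107.578) = (387.141, 107.578) km/h.
Magnitude = |(387.141, 107.578)| = 401.810 km/h.

401.81 km/h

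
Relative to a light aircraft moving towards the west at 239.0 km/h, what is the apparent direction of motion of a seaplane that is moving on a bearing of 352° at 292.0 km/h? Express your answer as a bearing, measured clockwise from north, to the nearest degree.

034°

Taking east as x and north as y: seaplane velocity = (-40.639, 289.158) km/h; light aircraft velocity = (-239.000, 0.000) km/h.
Velocity of seaplane relative to light aircraft = (-40.639, 289.158) − (-239.000, 0.000) = (198.361, 289.158) km/h.
Bearing = atan2(198.36, 289.16) = 34.45° clockwise from north.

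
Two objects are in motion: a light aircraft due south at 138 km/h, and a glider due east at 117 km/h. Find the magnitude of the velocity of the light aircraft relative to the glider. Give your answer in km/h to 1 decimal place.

Taking east as x and north as y: light aircraft velocity = (0.000, -138.000) km/h; glider velocity = (117.000, 0.000) km/h.
Velocity of light aircraft relative to glider = (0.000, -138.000) − (117.000, 0.000) = (-117.000, -138.000) km/h.
Magnitude = |(-117.000, -138.000)| = 180.923 km/h.

180.9 km/h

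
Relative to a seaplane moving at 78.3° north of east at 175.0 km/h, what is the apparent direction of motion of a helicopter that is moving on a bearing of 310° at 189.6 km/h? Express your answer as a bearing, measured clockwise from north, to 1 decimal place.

Taking east as x and north as y: helicopter velocity = (-145.242, 121.873) km/h; seaplane velocity = (35.488, 171.364) km/h.
Velocity of helicopter relative to seaplane = (-145.242, 121.873) − (35.488, 171.364) = (-180.730, -49.491) km/h.
Bearing = atan2(-180.73, -49.49) = 254.69° clockwise from north.

254.7°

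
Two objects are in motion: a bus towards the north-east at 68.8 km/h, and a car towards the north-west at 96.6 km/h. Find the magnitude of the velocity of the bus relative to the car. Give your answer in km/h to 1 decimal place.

118.6 km/h

Taking east as x and north as y: bus velocity = (48.649, 48.649) km/h; car velocity = (-68.307, 68.307) km/h.
Velocity of bus relative to car = (48.649, 48.649) − (-68.307, 68.307) = (116.955, -19.658) km/h.
Magnitude = |(116.955, -19.658)| = 118.596 km/h.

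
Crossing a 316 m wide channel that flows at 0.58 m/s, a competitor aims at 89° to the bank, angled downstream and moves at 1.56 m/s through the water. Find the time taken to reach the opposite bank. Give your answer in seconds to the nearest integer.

203 s

The component of the competitor's velocity perpendicular to the bank is 1.56 × sin 89° = 1.560 m/s.
The flow acts along the bank and has no component across it.
Time = 316 / 1.560 = 202.595 s.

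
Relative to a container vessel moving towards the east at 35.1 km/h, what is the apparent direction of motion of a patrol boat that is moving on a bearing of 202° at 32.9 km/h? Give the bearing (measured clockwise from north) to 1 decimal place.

237.3°

Taking east as x and north as y: patrol boat velocity = (-12.325, -30.504) km/h; container vessel velocity = (35.100, 0.000) km/h.
Velocity of patrol boat relative to container vessel = (-12.325, -30.504) − (35.100, 0.000) = (-47.425, -30.504) km/h.
Bearing = atan2(-47.42, -30.50) = 237.25° clockwise from north.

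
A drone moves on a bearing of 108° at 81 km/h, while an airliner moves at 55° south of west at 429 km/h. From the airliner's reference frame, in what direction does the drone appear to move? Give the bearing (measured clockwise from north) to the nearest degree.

045°

Taking east as x and north as y: drone velocity = (77.036, -25.030) km/h; airliner velocity = (-246.064, -351.416) km/h.
Velocity of drone relative to airliner = (77.036, -25.030) − (-246.064, -351.416) = (323.100, 326.386) km/h.
Bearing = atan2(323.10, 326.39) = 44.71° clockwise from north.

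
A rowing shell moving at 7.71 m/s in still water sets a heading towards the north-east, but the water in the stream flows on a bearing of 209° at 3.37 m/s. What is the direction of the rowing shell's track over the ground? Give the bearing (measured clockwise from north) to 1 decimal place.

Taking east as x and north as y: velocity relative to the water = (5.452, 5.452) m/s; the water relative to ground = (-1.634, -2.947) m/s.
Velocity relative to ground = (5.452, 5.452) + (-1.634, -2.947) = (3.818, 2.504) m/s.
Bearing = atan2(3.82, 2.50) = 56.74° clockwise from north.

056.7°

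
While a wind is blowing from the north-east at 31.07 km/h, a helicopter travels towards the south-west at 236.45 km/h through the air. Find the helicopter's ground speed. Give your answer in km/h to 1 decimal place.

267.5 km/h

Taking east as x and north as y: velocity relative to the air = (-167.195, -167.195) km/h; the air relative to ground = (-21.970, -21.970) km/h.
Velocity relative to ground = (-167.195, -167.195) + (-21.970, -21.970) = (-189.165, -189.165) km/h.
Speed = |(-189.165, -189.165)| = 267.520 km/h.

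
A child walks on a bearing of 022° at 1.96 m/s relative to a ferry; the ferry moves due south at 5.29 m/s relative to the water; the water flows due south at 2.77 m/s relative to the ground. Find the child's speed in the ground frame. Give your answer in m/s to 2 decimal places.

In east/north components (m/s): child relative to ferry = (0.734, 1.817); ferry relative to water = (0.000, -5.290); water relative to ground = (0.000, -2.770).
Sum = (0.734, -6.243) m/s.
Speed = |(0.734, -6.243)| = 6.286 m/s.

6.29 m/s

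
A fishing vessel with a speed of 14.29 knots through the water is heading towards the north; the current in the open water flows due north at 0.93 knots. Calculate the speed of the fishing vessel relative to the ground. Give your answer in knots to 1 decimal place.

Taking east as x and north as y: velocity relative to the water = (0.000, 14.290) knots; the water relative to ground = (0.000, 0.930) knots.
Velocity relative to ground = (0.000, 14.290) + (0.000, 0.930) = (0.000, 15.220) knots.
Speed = |(0.000, 15.220)| = 15.220 knots.

15.2 knots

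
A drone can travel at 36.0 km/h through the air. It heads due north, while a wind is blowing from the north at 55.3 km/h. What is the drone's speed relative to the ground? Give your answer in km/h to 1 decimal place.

Taking east as x and north as y: velocity relative to the air = (0.000, 36.000) km/h; the air relative to ground = (0.000, -55.300) km/h.
Velocity relative to ground = (0.000, 36.000) + (0.000, -55.300) = (0.000, -19.300) km/h.
Speed = |(0.000, -19.300)| = 19.300 km/h.

19.3 km/h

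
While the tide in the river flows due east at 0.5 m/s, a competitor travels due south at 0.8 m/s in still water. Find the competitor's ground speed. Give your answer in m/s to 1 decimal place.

Taking east as x and north as y: velocity relative to the water = (0.000, -0.800) m/s; the water relative to ground = (0.500, 0.000) m/s.
Velocity relative to ground = (0.000, -0.800) + (0.500, 0.000) = (0.500, -0.800) m/s.
Speed = |(0.500, -0.800)| = 0.943 m/s.

0.9 m/s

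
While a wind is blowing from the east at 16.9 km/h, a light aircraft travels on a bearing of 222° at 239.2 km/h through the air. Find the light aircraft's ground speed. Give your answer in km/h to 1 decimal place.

250.8 km/h

Taking east as x and north as y: velocity relative to the air = (-160.056, -177.760) km/h; the air relative to ground = (-16.900, 0.000) km/h.
Velocity relative to ground = (-160.056, -177.760) + (-16.900, 0.000) = (-176.956, -177.760) km/h.
Speed = |(-176.956, -177.760)| = 250.823 km/h.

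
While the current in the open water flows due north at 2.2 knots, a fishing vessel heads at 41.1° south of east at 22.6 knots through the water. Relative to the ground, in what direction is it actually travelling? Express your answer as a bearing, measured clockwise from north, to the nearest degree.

127°

Taking east as x and north as y: velocity relative to the water = (17.031, -14.857) knots; the water relative to ground = (0.000, 2.200) knots.
Velocity relative to ground = (17.031, -14.857) + (0.000, 2.200) = (17.031, -12.657) knots.
Bearing = atan2(17.03, -12.66) = 126.62° clockwise from north.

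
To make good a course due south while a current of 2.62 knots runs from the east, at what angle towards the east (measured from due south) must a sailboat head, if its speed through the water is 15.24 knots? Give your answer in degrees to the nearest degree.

10°

The current pushes perpendicular to the desired track; the heading must have a component into the current equal to 2.62 knots: 15.24 sin θ = 2.62.
sin θ = 0.1719, so θ = 9.899°.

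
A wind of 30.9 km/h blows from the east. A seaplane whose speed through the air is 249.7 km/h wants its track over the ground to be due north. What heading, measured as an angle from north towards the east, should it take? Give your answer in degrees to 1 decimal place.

The wind pushes perpendicular to the desired track; the heading must have a component into the wind equal to 30.9 km/h: 249.7 sin θ = 30.9.
sin θ = 0.1237, so θ = 7.108°.

7.1°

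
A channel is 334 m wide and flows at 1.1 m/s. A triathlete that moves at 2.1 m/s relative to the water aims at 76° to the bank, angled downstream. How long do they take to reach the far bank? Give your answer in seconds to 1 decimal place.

163.9 s

The component of the triathlete's velocity perpendicular to the bank is 2.1 × sin 76° = 2.038 m/s.
Only the cross-stream component determines the crossing time; the current contributes nothing perpendicular to the bank.
Time = 334 / 2.038 = 163.917 s.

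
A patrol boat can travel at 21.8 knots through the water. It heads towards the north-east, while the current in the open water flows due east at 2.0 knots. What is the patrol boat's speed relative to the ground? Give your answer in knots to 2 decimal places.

23.26 knots

Taking east as x and north as y: velocity relative to the water = (15.415, 15.415) knots; the water relative to ground = (2.000, 0.000) knots.
Velocity relative to ground = (15.415, 15.415) + (2.000, 0.000) = (17.415, 15.415) knots.
Speed = |(17.415, 15.415)| = 23.257 knots.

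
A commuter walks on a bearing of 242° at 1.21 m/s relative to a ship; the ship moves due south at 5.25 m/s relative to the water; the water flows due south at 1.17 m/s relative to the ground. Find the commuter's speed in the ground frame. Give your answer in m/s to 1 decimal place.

7.1 m/s

In east/north components (m/s): commuter relative to ship = (-1.068, -0.568); ship relative to water = (0.000, -5.250); water relative to ground = (0.000, -1.170).
Sum = (-1.068, -6.988) m/s.
Speed = |(-1.068, -6.988)| = 7.069 m/s.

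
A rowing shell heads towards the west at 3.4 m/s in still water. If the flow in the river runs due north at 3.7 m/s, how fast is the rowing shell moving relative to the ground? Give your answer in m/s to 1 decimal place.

Taking east as x and north as y: velocity relative to the water = (-3.400, 0.000) m/s; the water relative to ground = (0.000, 3.700) m/s.
Velocity relative to ground = (-3.400, 0.000) + (0.000, 3.700) = (-3.400, 3.700) m/s.
Speed = |(-3.400, 3.700)| = 5.025 m/s.

5.0 m/s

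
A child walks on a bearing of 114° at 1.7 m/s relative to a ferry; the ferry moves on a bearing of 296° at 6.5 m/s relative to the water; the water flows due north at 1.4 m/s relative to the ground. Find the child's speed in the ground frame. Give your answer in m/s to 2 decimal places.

In east/north components (m/s): child relative to ferry = (1.553, -0.691); ferry relative to water = (-5.842, 2.849); water relative to ground = (0.000, 1.400).
Sum = (-4.289, 3.558) m/s.
Speed = |(-4.289, 3.558)| = 5.573 m/s.

5.57 m/s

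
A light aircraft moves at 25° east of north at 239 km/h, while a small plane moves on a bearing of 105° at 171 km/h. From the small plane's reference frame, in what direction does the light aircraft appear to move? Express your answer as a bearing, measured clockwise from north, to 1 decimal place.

346.2°

Taking east as x and north as y: light aircraft velocity = (101.006, 216.608) km/h; small plane velocity = (165.173, -44.258) km/h.
Velocity of light aircraft relative to small plane = (101.006, 216.608) − (165.173, -44.258) = (-64.168, 260.866) km/h.
Bearing = atan2(-64.17, 260.87) = 346.18° clockwise from north.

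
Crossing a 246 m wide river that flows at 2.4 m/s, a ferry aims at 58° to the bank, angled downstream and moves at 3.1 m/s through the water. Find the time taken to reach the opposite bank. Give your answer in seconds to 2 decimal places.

The component of the ferry's velocity perpendicular to the bank is 3.1 × sin 58° = 2.629 m/s.
The current is parallel to the bank, so it does not affect the crossing time.
Time = 246 / 2.629 = 93.574 s.

93.57 s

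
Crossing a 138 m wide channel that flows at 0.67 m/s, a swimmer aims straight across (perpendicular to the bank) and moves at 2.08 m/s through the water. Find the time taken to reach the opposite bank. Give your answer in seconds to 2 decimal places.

66.35 s

The component of the swimmer's velocity perpendicular to the bank is 2.08 m/s.
The current is parallel to the bank, so it does not affect the crossing time.
Time = 138 / 2.080 = 66.346 s.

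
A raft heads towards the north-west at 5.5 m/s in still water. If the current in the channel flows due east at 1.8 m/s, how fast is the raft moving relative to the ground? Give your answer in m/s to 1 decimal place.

Taking east as x and north as y: velocity relative to the water = (-3.889, 3.889) m/s; the water relative to ground = (1.800, 0.000) m/s.
Velocity relative to ground = (-3.889, 3.889) + (1.800, 0.000) = (-2.089, 3.889) m/s.
Speed = |(-2.089, 3.889)| = 4.415 m/s.

4.4 m/s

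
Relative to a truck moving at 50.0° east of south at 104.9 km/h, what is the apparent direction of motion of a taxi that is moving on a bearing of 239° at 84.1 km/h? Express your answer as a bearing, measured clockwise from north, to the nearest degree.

279°

Taking east as x and north as y: taxi velocity = (-72.088, -43.315) km/h; truck velocity = (80.358, -67.428) km/h.
Velocity of taxi relative to truck = (-72.088, -43.315) − (80.358, -67.428) = (-152.446, 24.114) km/h.
Bearing = atan2(-152.45, 24.11) = 278.99° clockwise from north.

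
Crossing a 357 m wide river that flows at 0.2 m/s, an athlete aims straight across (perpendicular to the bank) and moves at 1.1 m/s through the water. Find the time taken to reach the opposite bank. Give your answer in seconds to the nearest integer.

The component of the athlete's velocity perpendicular to the bank is 1.1 m/s.
The flow acts along the bank and has no component across it.
Time = 357 / 1.100 = 324.545 s.

325 s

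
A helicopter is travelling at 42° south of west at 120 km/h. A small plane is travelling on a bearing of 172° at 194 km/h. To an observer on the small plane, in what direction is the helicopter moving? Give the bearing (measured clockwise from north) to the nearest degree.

Taking east as x and north as y: helicopter velocity = (-89.177, -80.296) km/h; small plane velocity = (27.000, -192.112) km/h.
Velocity of helicopter relative to small plane = (-89.177, -80.296) − (27.000, -192.112) = (-116.177, 111.816) km/h.
Bearing = atan2(-116.18, 111.82) = 313.90° clockwise from north.

314°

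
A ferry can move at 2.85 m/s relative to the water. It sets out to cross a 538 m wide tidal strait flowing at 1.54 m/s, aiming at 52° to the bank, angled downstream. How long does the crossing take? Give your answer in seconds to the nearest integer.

The component of the ferry's velocity perpendicular to the bank is 2.85 × sin 52° = 2.246 m/s.
The current is parallel to the bank, so it does not affect the crossing time.
Time = 538 / 2.246 = 239.555 s.

240 s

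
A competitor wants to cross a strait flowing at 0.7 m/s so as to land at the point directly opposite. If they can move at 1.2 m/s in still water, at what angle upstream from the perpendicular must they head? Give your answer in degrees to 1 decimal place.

To cancel the current, the upstream component of the competitor's velocity must equal the flow: 1.2 sin θ = 0.7.
sin θ = 0.7 / 1.2 = 0.5833.
θ = arcsin(0.5833) = 35.685°.

35.7°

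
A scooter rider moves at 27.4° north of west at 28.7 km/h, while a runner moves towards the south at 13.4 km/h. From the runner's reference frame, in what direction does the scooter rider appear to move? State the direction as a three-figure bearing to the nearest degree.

316°

Taking east as x and north as y: scooter rider velocity = (-25.480, 13.208) km/h; runner velocity = (0.000, -13.400) km/h.
Velocity of scooter rider relative to runner = (-25.480, 13.208) − (0.000, -13.400) = (-25.480, 26.608) km/h.
Bearing = atan2(-25.48, 26.61) = 316.24° clockwise from north.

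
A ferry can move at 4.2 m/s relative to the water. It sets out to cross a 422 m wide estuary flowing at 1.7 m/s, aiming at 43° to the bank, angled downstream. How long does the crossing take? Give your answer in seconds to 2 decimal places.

147.33 s

The component of the ferry's velocity perpendicular to the bank is 4.2 × sin 43° = 2.864 m/s.
Only the cross-stream component determines the crossing time; the current contributes nothing perpendicular to the bank.
Time = 422 / 2.864 = 147.326 s.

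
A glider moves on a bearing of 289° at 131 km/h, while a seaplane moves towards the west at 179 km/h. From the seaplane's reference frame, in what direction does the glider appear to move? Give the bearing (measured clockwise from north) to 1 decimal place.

052.3°

Taking east as x and north as y: glider velocity = (-123.863, 42.649) km/h; seaplane velocity = (-179.000, 0.000) km/h.
Velocity of glider relative to seaplane = (-123.863, 42.649) − (-179.000, 0.000) = (55.137, 42.649) km/h.
Bearing = atan2(55.14, 42.65) = 52.28° clockwise from north.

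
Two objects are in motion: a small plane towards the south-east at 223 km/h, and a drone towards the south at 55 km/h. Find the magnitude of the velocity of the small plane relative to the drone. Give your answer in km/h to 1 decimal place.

Taking east as x and north as y: small plane velocity = (157.685, -157.685) km/h; drone velocity = (0.000, -55.000) km/h.
Velocity of small plane relative to drone = (157.685, -157.685) − (0.000, -55.000) = (157.685, -102.685) km/h.
Magnitude = |(157.685, -102.685)| = 188.172 km/h.

188.2 km/h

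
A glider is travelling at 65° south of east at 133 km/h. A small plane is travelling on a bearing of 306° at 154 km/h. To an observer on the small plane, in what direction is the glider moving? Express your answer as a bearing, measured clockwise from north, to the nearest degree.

139°

Taking east as x and north as y: glider velocity = (56.208, -120.539) km/h; small plane velocity = (-124.589, 90.519) km/h.
Velocity of glider relative to small plane = (56.208, -120.539) − (-124.589, 90.519) = (180.797, -211.058) km/h.
Bearing = atan2(180.80, -211.06) = 139.42° clockwise from north.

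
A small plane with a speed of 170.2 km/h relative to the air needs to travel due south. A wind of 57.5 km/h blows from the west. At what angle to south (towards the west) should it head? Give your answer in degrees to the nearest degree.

The wind pushes perpendicular to the desired track; the heading must have a component into the wind equal to 57.5 km/h: 170.2 sin θ = 57.5.
sin θ = 0.3378, so θ = 19.745°.

20°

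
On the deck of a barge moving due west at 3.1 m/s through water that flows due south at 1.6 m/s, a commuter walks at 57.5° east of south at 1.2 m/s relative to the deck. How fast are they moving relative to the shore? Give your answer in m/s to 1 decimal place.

3.1 m/s

In east/north components (m/s): commuter relative to barge = (1.012, -0.645); barge relative to water = (-3.100, 0.000); water relative to ground = (0.000, -1.600).
Sum = (-2.088, -2.245) m/s.
Speed = |(-2.088, -2.245)| = 3.066 m/s.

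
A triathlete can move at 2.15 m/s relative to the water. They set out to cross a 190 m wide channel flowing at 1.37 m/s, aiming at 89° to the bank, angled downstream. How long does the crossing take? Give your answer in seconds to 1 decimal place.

88.4 s

The component of the triathlete's velocity perpendicular to the bank is 2.15 × sin 89° = 2.150 m/s.
The current is parallel to the bank, so it does not affect the crossing time.
Time = 190 / 2.150 = 88.386 s.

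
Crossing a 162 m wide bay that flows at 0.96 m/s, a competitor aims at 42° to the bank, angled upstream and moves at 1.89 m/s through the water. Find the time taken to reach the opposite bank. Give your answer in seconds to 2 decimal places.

128.10 s

The component of the competitor's velocity perpendicular to the bank is 1.89 × sin 42° = 1.265 m/s.
The current is parallel to the bank, so it does not affect the crossing time.
Time = 162 / 1.265 = 128.098 s.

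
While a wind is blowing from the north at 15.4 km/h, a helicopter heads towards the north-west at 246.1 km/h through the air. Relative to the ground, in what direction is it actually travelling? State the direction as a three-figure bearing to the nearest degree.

312°

Taking east as x and north as y: velocity relative to the air = (-174.019, 174.019) km/h; the air relative to ground = (0.000, -15.400) km/h.
Velocity relative to ground = (-174.019, 174.019) + (0.000, -15.400) = (-174.019, 158.619) km/h.
Bearing = atan2(-174.02, 158.62) = 312.35° clockwise from north.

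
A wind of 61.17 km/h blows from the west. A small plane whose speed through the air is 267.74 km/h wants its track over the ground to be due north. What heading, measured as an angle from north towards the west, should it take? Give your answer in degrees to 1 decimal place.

13.2°

The wind pushes perpendicular to the desired track; the heading must have a component into the wind equal to 61.17 km/h: 267.74 sin θ = 61.17.
sin θ = 0.2285, so θ = 13.207°.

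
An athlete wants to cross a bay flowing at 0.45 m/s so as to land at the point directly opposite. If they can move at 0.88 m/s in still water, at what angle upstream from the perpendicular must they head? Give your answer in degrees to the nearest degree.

31°

To cancel the current, the upstream component of the athlete's velocity must equal the flow: 0.88 sin θ = 0.45.
sin θ = 0.45 / 0.88 = 0.5114.
θ = arcsin(0.5114) = 30.755°.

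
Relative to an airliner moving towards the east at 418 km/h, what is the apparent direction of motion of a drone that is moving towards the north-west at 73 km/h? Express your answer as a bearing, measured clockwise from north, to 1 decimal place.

Taking east as x and north as y: drone velocity = (-51.619, 51.619) km/h; airliner velocity = (418.000, 0.000) km/h.
Velocity of drone relative to airliner = (-51.619, 51.619) − (418.000, 0.000) = (-469.619, 51.619) km/h.
Bearing = atan2(-469.62, 51.62) = 276.27° clockwise from north.

276.3°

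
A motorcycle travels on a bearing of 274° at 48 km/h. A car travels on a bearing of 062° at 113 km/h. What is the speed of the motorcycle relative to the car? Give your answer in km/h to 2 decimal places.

155.80 km/h

Taking east as x and north as y: motorcycle velocity = (-47.883, 3.348) km/h; car velocity = (99.773, 53.050) km/h.
Velocity of motorcycle relative to car = (-47.883, 3.348) − (99.773, 53.050) = (-147.656, -49.702) km/h.
Magnitude = |(-147.656, -49.702)| = 155.797 km/h.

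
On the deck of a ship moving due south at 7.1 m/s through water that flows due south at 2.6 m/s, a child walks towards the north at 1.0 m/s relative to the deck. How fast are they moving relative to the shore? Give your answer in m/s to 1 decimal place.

8.7 m/s

In east/north components (m/s): child relative to ship = (0.000, 1.000); ship relative to water = (0.000, -7.100); water relative to ground = (0.000, -2.600).
Sum = (0.000, -8.700) m/s.
Speed = |(0.000, -8.700)| = 8.700 m/s.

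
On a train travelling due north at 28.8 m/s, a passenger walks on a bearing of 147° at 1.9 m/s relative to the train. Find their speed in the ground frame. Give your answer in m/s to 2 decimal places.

27.23 m/s

Taking east as x and north as y: train velocity = (0.000, 28.800) m/s; passenger velocity relative to train = (1.035, -1.593) m/s.
Velocity relative to ground = (0.000, 28.800) + (1.035, -1.593) = (1.035, 27.207) m/s.
Speed = |(1.035, 27.207)| = 27.226 m/s.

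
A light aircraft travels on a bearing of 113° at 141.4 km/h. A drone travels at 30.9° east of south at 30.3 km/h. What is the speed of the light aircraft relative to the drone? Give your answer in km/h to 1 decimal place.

Taking east as x and north as y: light aircraft velocity = (130.159, -55.249) km/h; drone velocity = (15.560, -25.999) km/h.
Velocity of light aircraft relative to drone = (130.159, -55.249) − (15.560, -25.999) = (114.599, -29.250) km/h.
Magnitude = |(114.599, -29.250)| = 118.273 km/h.

118.3 km/h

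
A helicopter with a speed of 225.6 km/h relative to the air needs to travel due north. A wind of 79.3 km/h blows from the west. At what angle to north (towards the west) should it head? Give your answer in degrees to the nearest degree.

The wind pushes perpendicular to the desired track; the heading must have a component into the wind equal to 79.3 km/h: 225.6 sin θ = 79.3.
sin θ = 0.3515, so θ = 20.580°.

21°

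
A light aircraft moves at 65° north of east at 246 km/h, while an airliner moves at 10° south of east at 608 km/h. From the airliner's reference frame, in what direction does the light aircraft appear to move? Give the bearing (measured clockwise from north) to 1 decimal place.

Taking east as x and north as y: light aircraft velocity = (103.964, 222.952) km/h; airliner velocity = (598.763, -105.578) km/h.
Velocity of light aircraft relative to airliner = (103.964, 222.952) − (598.763, -105.578) = (-494.799, 328.530) km/h.
Bearing = atan2(-494.80, 328.53) = 303.58° clockwise from north.

303.6°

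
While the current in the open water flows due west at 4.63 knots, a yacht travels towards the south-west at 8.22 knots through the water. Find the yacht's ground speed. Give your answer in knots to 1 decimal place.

12.0 knots

Taking east as x and north as y: velocity relative to the water = (-5.812, -5.812) knots; the water relative to ground = (-4.630, 0.000) knots.
Velocity relative to ground = (-5.812, -5.812) + (-4.630, 0.000) = (-10.442, -5.812) knots.
Speed = |(-10.442, -5.812)| = 11.951 knots.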